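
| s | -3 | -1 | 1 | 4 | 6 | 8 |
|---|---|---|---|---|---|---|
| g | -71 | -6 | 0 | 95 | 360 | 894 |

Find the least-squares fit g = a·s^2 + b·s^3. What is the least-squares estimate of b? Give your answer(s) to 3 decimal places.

The normal system XᵀX·[a, b]ᵀ = Xᵀg is [[5731, 41325]; [41325, 313627]]·[a, b]ᵀ = [71051, 543491]ᵀ.
det = 5731·313627 − 41325² = 89640712.
a = (71051·313627 − 41325·543491)/89640712 = -88126799/44820356; b = (5731·543491 − 41325·71051)/89640712 = 89282173/44820356.

b = 1.992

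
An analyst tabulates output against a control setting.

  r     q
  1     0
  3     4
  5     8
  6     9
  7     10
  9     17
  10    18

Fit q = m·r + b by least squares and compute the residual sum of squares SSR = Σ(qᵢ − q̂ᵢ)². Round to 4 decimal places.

Sums needed: Σr·r = 301, Σr = 41, Σ1 = 7.
Moment sums: Σr·q = 509, Σq = 66.
Normal equations: [[301, 41]; [41, 7]]·[m, b]ᵀ = [509, 66]ᵀ.
Δ = 301·7 − 41² = 426.
m = (509·7 − 41·66)/426 = 857/426; b = (301·66 − 41·509)/426 = -1003/426.
Residuals: 73/213, 68/213, 21/71, -305/426, -368/213, 266/213, 101/426; SSR = 2309/426.

SSR = 5.4202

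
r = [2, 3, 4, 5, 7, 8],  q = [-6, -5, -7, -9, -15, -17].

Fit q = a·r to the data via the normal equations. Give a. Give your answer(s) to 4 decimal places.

Compute the Gram sums: Σr·r = 167.
And Σr·q = -341.
Normal equations: [[167]]·[a]ᵀ = [-341]ᵀ.
Hence a = -341 / 167 ≈ -2.04192.

a = -2.0419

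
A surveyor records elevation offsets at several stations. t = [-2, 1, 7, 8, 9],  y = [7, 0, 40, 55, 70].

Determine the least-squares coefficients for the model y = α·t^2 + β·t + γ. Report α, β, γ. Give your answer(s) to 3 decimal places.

Forming AᵀA = [[13075, 1577, 199]; [1577, 199, 23]; [199, 23, 5]] and Aᵀy = [11178, 1336, 172]ᵀ gives AᵀA·[α, β, γ]ᵀ = Aᵀy.
Row-reducing yields α = 54175/53391, β = -72476/53391, γ = 125/481.

α = 1.015, β = -1.357, γ = 0.260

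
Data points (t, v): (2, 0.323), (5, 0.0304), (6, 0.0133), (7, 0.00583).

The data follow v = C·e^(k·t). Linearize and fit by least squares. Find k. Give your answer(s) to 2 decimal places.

k = -0.80

Linearized form: ln v = k·t + ln C. From the 4 transformed points,
Σt = 20.0000, Σ(t)² = 114.0000, Σln v = -14.0881, Σt·ln v = -81.6599.
Equations: 114.0000·k + 20.0000·ln C = -81.6599;  20.0000·k + 4·ln C = -14.0881.
Δ = 114.0000·4 − (20.0000)² = 56.0000; k = (-81.6599·4 − 20.0000·-14.0881)/56.0000 = -0.80137, ln C = (114.0000·-14.0881 − 20.0000·-81.6599)/56.0000 = 0.48481.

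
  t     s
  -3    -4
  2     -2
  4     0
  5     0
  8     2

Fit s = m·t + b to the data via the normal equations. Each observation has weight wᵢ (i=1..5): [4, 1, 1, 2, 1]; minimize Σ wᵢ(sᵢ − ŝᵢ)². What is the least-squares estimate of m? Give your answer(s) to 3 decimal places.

m = 0.528

The normal system AᵀWA·[m, b]ᵀ = AᵀWs is [[170, 12]; [12, 9]]·[m, b]ᵀ = [60, -16]ᵀ.
Eliminating b: 9·(row 1) − 12·(row 2) gives 1386·m = 9·60 − 12·(-16) = 732, so m = 122/231.
Then b = ((-16) − 12·(122/231))/9 = -1720/693.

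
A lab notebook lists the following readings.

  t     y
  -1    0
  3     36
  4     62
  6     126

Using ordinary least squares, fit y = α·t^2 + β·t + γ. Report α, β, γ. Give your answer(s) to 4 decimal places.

α = 2.9309, β = 3.3957, γ = 0.3835

With design matrix X, XᵀX = [[1634, 306, 62]; [306, 62, 12]; [62, 12, 4]] and Xᵀy = [5852, 1112, 224]ᵀ.
Inverting the 3×3 Gram matrix, [α, β, γ]ᵀ = [4540/1549, 5260/1549, 594/1549]ᵀ.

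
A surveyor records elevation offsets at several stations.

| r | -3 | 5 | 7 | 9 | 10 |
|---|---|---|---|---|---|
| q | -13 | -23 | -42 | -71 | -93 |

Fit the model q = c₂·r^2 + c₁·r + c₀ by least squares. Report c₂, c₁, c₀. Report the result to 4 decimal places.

c₂ = -0.9922, c₁ = 0.9550, c₀ = -1.3620

Compute the Gram sums: Σr^2·r^2 = 19668, Σr^2·r = 2170, Σr^2 = 264, Σr·r = 264, Σr = 28, Σ1 = 5.
And Σr^2·q = -17801, Σr·q = -1939, Σq = -242.
Inverting the 3×3 Gram matrix, [c₂, c₁, c₀]ᵀ = [-336881/339542, 46325/48506, -231228/169771]ᵀ.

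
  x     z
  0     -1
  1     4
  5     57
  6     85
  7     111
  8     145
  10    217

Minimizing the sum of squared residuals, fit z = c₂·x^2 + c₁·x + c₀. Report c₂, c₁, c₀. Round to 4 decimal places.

From the data, Σx^2·x^2 = 18419, Σx^2·x = 2197, Σx^2 = 275, Σx·x = 275, Σx = 37, Σ1 = 7.
For Mᵀz: Σx^2·z = 40908, Σx·z = 4906, Σz = 618.
So MᵀM·[c₂, c₁, c₀]ᵀ = Mᵀz: [[18419, 2197, 275]; [2197, 275, 37]; [275, 37, 7]]·[c₂, c₁, c₀]ᵀ = [40908, 4906, 618]ᵀ.
Solving the 3×3 system (Gaussian elimination) gives c₂ = 89297/45672, c₁ = 106889/45672, c₀ = -1704/1903.

c₂ = 1.9552, c₁ = 2.3404, c₀ = -0.8954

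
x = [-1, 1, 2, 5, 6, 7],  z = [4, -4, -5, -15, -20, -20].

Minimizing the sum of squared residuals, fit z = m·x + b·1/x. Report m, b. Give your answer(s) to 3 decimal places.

Compute the Gram sums: Σx·x = 116, Σx·1/x = 6, Σ1/x·1/x = 51557/22050.
And Σx·z = -353, Σ1/x·z = -827/42.
So MᵀM·[m, b]ᵀ = Mᵀz: [[116, 6]; [6, 51557/22050]]·[m, b]ᵀ = [-353, -827/42]ᵀ.
Δ = 116·(51557/22050) − 6² = 2593406/11025.
m = ((-353)·(51557/22050) − 6·(-827/42))/(2593406/11025) = -15594571/5186812; b = (116·(-827/42) − 6·(-353))/(2593406/11025) = -915600/1296703.

m = -3.007, b = -0.706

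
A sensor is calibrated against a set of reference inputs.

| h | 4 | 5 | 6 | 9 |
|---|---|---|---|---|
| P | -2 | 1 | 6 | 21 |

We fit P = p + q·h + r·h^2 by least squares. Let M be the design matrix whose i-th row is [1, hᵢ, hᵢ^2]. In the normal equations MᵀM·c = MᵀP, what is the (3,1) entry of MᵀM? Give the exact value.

Row 3 ↔ basis h^2, column 1 ↔ basis 1, so (MᵀM)_{3,1} = Σᵢ h^2 = (16)·(1) + (25)·(1) + (36)·(1) + (81)·(1) = 158.

158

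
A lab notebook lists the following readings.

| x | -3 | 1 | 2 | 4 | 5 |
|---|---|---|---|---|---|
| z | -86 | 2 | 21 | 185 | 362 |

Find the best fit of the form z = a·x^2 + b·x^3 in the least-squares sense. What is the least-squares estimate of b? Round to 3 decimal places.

b = 3.006

With design matrix A, AᵀA = [[979, 3939]; [3939, 20515]] and Aᵀz = [11322, 59582]ᵀ.
Eliminating b: 20515·(row 1) − 3939·(row 2) gives 4568464·a = 20515·11322 − 3939·59582 = -2422668, so a = -605667/1142116.
Then b = (59582 − 3939·(-605667/1142116))/20515 = 3433355/1142116.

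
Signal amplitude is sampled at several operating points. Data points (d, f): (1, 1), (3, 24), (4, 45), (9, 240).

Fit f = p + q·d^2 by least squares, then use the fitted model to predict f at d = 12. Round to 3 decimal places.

f̂ = 428.502

Compute the Gram sums: Σ1 = 4, Σd^2 = 107, Σd^2·d^2 = 6899.
For Xᵀf: Σf = 310, Σd^2·f = 20377.
Normal equations: [[4, 107]; [107, 6899]]·[p, q]ᵀ = [310, 20377]ᵀ.
det = 4·6899 − 107² = 16147.
p = (310·6899 − 107·20377)/16147 = -41649/16147; q = (4·20377 − 107·310)/16147 = 48338/16147.
At d = 12: f̂ = (-41649/16147)·(1) + (48338/16147)·(144) = 103269/241.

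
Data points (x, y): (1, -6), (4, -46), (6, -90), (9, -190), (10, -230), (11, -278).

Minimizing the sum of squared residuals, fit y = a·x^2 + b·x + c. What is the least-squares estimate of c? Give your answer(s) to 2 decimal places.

c = -1.93

The normal system MᵀM·[a, b, c]ᵀ = Mᵀy is [[32755, 3341, 355]; [3341, 355, 41]; [355, 41, 6]]·[a, b, c]ᵀ = [-76010, -7798, -840]ᵀ.
Inverting the 3×3 Gram matrix, [a, b, c]ᵀ = [-21363/10456, -26295/10456, -5045/2614]ᵀ.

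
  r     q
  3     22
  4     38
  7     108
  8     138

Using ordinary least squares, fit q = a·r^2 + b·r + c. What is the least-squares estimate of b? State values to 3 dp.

Normal-equation sums: Σr^2·r^2 = 6834, Σr^2·r = 946, Σr^2 = 138, Σr·r = 138, Σr = 22, Σ1 = 4.
Moment sums: Σr^2·q = 14930, Σr·q = 2078, Σq = 306.
Normal equations: [[6834, 946, 138]; [946, 138, 22]; [138, 22, 4]]·[a, b, c]ᵀ = [14930, 2078, 306]ᵀ.
Row-reducing yields a = 7/4, b = 271/68, c = -197/34.

b = 3.985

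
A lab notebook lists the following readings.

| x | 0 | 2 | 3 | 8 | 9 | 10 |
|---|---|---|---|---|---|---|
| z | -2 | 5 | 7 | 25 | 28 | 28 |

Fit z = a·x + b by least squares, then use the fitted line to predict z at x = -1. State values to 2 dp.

Entries of MᵀM: Σx·x = 258, Σx = 32, Σ1 = 6.
Right-hand side: Σx·z = 763, Σz = 91.
Normal equations: [[258, 32]; [32, 6]]·[a, b]ᵀ = [763, 91]ᵀ.
Determinant 258·6 − 32² = 524.
a = (763·6 − 32·91)/524 = 833/262; b = (258·91 − 32·763)/524 = -469/262.
At x = -1: ẑ = (833/262)·(-1) + (-469/262)·(1) = -651/131.

ẑ = -4.97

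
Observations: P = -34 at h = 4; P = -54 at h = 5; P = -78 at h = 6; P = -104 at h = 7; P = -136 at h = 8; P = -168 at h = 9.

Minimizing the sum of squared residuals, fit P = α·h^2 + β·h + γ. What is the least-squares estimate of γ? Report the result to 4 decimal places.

γ = 14.6571

Entries of XᵀX: Σh^2·h^2 = 15235, Σh^2·h = 1989, Σh^2 = 271, Σh·h = 271, Σh = 39, Σ1 = 6.
Moment sums: Σh^2·P = -32110, Σh·P = -4202, ΣP = -574.
Normal equations: [[15235, 1989, 271]; [1989, 271, 39]; [271, 39, 6]]·[α, β, γ]ᵀ = [-32110, -4202, -574]ᵀ.
Solving the 3×3 system (Gaussian elimination) gives α = -23/14, β = -389/70, γ = 513/35.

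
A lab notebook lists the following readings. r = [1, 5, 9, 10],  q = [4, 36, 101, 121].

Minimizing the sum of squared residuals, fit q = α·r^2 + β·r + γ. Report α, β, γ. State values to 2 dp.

From the data, Σr^2·r^2 = 17187, Σr^2·r = 1855, Σr^2 = 207, Σr·r = 207, Σr = 25, Σ1 = 4.
And Σr^2·q = 21185, Σr·q = 2303, Σq = 262.
So XᵀX·[α, β, γ]ᵀ = Xᵀq: [[17187, 1855, 207]; [1855, 207, 25]; [207, 25, 4]]·[α, β, γ]ᵀ = [21185, 2303, 262]ᵀ.
Solving the 3×3 system (Gaussian elimination) gives α = 13533/13592, β = 28573/13592, γ = 5681/6796.

α = 1.00, β = 2.10, γ = 0.84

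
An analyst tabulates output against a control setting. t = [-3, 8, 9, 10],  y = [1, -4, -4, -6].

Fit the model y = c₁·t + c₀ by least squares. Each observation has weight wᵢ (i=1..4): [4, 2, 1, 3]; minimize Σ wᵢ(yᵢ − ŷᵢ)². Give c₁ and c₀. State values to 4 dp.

MᵀWM·[c₁, c₀]ᵀ = MᵀWy reads: 545·c₁ + 43·c₀ = -292;  43·c₁ + 10·c₀ = -26.
(Σwᵢ·t·t = 545, Σwᵢ·t = 43, Σwᵢ·1 = 10, Σwᵢ·t·y = -292, Σwᵢ·y = -26.)
Eliminating c₀: 10·(row 1) − 43·(row 2) gives 3601·c₁ = 10·(-292) − 43·(-26) = -1802, so c₁ = -1802/3601.
Then c₀ = ((-26) − 43·(-1802/3601))/10 = -1614/3601.

c₁ = -0.5004, c₀ = -0.4482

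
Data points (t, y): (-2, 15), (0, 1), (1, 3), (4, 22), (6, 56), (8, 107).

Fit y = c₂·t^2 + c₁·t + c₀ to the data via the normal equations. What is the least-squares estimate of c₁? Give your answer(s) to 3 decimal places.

c₁ = -2.719

Normal-equation sums: Σt^2·t^2 = 5665, Σt^2·t = 785, Σt^2 = 121, Σt·t = 121, Σt = 17, Σ1 = 6.
Moment sums: Σt^2·y = 9279, Σt·y = 1253, Σy = 204.
Row-reducing yields c₂ = 233165/118092, c₁ = -321085/118092, c₀ = 18559/9841.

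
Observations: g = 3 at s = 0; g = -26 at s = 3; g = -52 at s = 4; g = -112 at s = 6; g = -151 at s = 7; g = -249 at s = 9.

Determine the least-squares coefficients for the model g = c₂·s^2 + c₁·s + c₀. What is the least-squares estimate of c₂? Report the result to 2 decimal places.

XᵀX·[c₂, c₁, c₀]ᵀ = Xᵀg reads: 10595·c₂ + 1379·c₁ + 191·c₀ = -32666;  1379·c₂ + 191·c₁ + 29·c₀ = -4256;  191·c₂ + 29·c₁ + 6·c₀ = -587.
(Σs^2·s^2 = 10595, Σs^2·s = 1379, Σs^2 = 191, Σs·s = 191, Σs = 29, Σ1 = 6, Σs^2·g = -32666, Σs·g = -4256, Σg = -587.)
Row-reducing yields c₂ = -6389/2172, c₁ = -16661/10860, c₀ = 5829/1810.

c₂ = -2.94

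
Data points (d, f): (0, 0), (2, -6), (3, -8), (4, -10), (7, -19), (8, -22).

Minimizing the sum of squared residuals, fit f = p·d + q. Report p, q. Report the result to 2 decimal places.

p = -2.72, q = 0.04

Setting ∂/∂p … = 0 gives: 142·p + 24·q = -385;  24·p + 6·q = -65.
Δ = 142·6 − 24² = 276.
p = ((-385)·6 − 24·(-65))/276 = -125/46; q = (142·(-65) − 24·(-385))/276 = 5/138.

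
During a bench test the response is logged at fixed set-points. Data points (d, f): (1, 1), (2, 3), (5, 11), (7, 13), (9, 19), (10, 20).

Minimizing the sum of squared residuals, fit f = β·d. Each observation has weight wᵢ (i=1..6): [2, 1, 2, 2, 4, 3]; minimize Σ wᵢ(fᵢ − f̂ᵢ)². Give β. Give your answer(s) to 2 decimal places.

Entries of AᵀWA: Σwᵢ·d·d = 778.
Moment sums: Σwᵢ·d·f = 1584.
So AᵀWA·[β]ᵀ = AᵀWf: [[778]]·[β]ᵀ = [1584]ᵀ.
β = 1584/778 = 2.03599.

β = 2.04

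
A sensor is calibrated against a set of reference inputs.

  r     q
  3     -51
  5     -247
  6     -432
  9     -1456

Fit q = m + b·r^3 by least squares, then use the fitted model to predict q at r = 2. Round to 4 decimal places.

q̂ = -13.7461

XᵀX·[m, b]ᵀ = Xᵀq reads: 4·m + 1097·b = -2186;  1097·m + 594451·b = -1186988.
det = 4·594451 − 1097² = 1174395.
m = ((-2186)·594451 − 1097·(-1186988))/1174395 = 531190/234879; b = (4·(-1186988) − 1097·(-2186))/1174395 = -469982/234879.
At r = 2: q̂ = (531190/234879)·(1) + (-469982/234879)·(8) = -1076222/78293.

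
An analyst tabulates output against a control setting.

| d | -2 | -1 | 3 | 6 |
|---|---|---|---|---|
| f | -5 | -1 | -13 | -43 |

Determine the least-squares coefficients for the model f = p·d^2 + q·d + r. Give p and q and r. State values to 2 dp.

The normal equations are: 1394·p + 234·q + 50·r = -1686;  234·p + 50·q + 6·r = -286;  50·p + 6·q + 4·r = -62.
(Σd^2·d^2 = 1394, Σd^2·d = 234, Σd^2 = 50, Σd·d = 50, Σd = 6, Σ1 = 4, Σd^2·f = -1686, Σd·f = -286, Σf = -62.)
Inverting the 3×3 Gram matrix, [p, q, r]ᵀ = [-833/781, -446/781, -1024/781]ᵀ.

p = -1.07, q = -0.57, r = -1.31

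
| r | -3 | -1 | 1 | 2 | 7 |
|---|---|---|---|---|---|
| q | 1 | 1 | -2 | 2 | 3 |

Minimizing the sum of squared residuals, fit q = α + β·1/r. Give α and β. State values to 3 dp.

α = 1.058, β = -0.937

AᵀA·[α, β]ᵀ = Aᵀq reads: 5·α + (13/42)·β = 5;  (13/42)·α + (4201/1764)·β = -40/21.
det = 5·(4201/1764) − (13/42)² = 5209/441.
α = (5·(4201/1764) − (13/42)·(-40/21))/(5209/441) = 22045/20836; β = (5·(-40/21) − (13/42)·5)/(5209/441) = -9765/10418.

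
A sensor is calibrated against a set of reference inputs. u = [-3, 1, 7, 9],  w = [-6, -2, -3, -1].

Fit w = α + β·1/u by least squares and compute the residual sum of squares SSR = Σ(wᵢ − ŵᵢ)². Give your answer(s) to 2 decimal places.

With design matrix X, XᵀX = [[4, 58/63]; [58/63, 4540/3969]] and Xᵀw = [-12, -34/63]ᵀ.
Eliminating β: (4540/3969)·(row 1) − (58/63)·(row 2) gives (548/147)·α = (4540/3969)·(-12) − (58/63)·(-34/63) = -52508/3969, so α = -13127/3699.
Then β = ((-34/63) − (58/63)·(-13127/3699))/(4540/3969) = 980/411.
Residuals: -6127/3699, -3091/3699, 770/3699, 2816/1233; SSR = 32186/3699.

SSR = 8.70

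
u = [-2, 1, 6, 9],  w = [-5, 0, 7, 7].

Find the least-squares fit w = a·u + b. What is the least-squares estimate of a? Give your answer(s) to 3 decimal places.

From the data, Σu·u = 122, Σu = 14, Σ1 = 4.
And Σu·w = 115, Σw = 9.
So MᵀM·[a, b]ᵀ = Mᵀw: [[122, 14]; [14, 4]]·[a, b]ᵀ = [115, 9]ᵀ.
Eliminating b: 4·(row 1) − 14·(row 2) gives 292·a = 4·115 − 14·9 = 334, so a = 167/146.
Then b = (9 − 14·(167/146))/4 = -128/73.

a = 1.144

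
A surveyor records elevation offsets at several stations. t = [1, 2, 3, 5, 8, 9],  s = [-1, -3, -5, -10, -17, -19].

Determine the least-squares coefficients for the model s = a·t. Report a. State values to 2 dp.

a = -2.06

Entries of XᵀX: Σt·t = 184.
Moment sums: Σt·s = -379.
Normal equations: [[184]]·[a]ᵀ = [-379]ᵀ.
Hence a = -379 / 184 ≈ -2.05978.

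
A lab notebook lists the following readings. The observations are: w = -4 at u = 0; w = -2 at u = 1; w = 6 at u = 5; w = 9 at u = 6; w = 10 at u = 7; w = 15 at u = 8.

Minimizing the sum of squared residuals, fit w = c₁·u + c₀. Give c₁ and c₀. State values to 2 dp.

Sums needed: Σu·u = 175, Σu = 27, Σ1 = 6.
For Xᵀw: Σu·w = 272, Σw = 34.
So XᵀX·[c₁, c₀]ᵀ = Xᵀw: [[175, 27]; [27, 6]]·[c₁, c₀]ᵀ = [272, 34]ᵀ.
Eliminating c₀: 6·(row 1) − 27·(row 2) gives 321·c₁ = 6·272 − 27·34 = 714, so c₁ = 238/107.
Then c₀ = (34 − 27·(238/107))/6 = -1394/321.

c₁ = 2.22, c₀ = -4.34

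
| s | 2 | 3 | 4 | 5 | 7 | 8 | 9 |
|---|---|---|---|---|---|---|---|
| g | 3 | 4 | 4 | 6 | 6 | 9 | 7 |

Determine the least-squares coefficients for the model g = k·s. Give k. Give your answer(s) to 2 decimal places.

With design matrix X, XᵀX = [[248]] and Xᵀg = [241]ᵀ.
k = 241/248 = 0.971774.

k = 0.97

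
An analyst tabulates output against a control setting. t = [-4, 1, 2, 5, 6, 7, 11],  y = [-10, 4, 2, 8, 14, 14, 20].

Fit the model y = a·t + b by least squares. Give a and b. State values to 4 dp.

Compute the Gram sums: Σt·t = 252, Σt = 28, Σ1 = 7.
Moment sums: Σt·y = 490, Σy = 52.
det = 252·7 − 28² = 980.
a = (490·7 − 28·52)/980 = 141/70; b = (252·52 − 28·490)/980 = -22/35.

a = 2.0143, b = -0.6286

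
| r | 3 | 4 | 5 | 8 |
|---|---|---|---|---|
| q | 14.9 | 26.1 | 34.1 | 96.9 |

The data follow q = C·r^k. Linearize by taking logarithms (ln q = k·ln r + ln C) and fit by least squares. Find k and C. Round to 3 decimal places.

k = 1.887, C = 1.831

Linearized form: ln q = k·ln r + ln C. From the 4 transformed points,
Sums: Σln r = 6.1738, Σ(ln r)² = 10.0431, Σln q = 14.0663, Σln r·ln q = 22.6806.
Normal system: [[10.0431, 6.1738]; [6.1738, 4]]·[k, ln C]ᵀ = [22.6806, 14.0663]ᵀ.
Slope k = (n·Σln r·ln q − Σln r·Σln q)/(n·Σ(ln r)² − (Σln r)²) = (4·22.6806 − 6.1738·14.0663)/2.0569 = 1.88654; ln C = (Σln q − k·Σln r)/n = 0.60480, so C = exp(0.60480) = 1.83089.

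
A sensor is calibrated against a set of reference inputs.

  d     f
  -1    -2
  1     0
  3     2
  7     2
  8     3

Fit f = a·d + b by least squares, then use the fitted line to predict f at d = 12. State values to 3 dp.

With design matrix X, XᵀX = [[124, 18]; [18, 5]] and Xᵀf = [46, 5]ᵀ.
Δ = 124·5 − 18² = 296.
a = (46·5 − 18·5)/296 = 35/74; b = (124·5 − 18·46)/296 = -26/37.
At d = 12: f̂ = (35/74)·(12) + (-26/37)·(1) = 184/37.

f̂ = 4.973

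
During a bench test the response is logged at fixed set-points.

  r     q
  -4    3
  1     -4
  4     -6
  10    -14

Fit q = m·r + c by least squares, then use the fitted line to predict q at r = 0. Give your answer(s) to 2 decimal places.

The normal system XᵀX·[m, c]ᵀ = Xᵀq is [[133, 11]; [11, 4]]·[m, c]ᵀ = [-180, -21]ᵀ.
Δ = 133·4 − 11² = 411.
m = ((-180)·4 − 11·(-21))/411 = -163/137; c = (133·(-21) − 11·(-180))/411 = -271/137.
At r = 0: q̂ = (-163/137)·(0) + (-271/137)·(1) = -271/137.

q̂ = -1.98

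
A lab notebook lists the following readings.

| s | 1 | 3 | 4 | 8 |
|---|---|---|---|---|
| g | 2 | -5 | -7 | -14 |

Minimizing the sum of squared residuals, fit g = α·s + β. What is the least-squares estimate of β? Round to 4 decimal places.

The normal system MᵀM·[α, β]ᵀ = Mᵀg is [[90, 16]; [16, 4]]·[α, β]ᵀ = [-153, -24]ᵀ.
Δ = 90·4 − 16² = 104.
α = ((-153)·4 − 16·(-24))/104 = -57/26; β = (90·(-24) − 16·(-153))/104 = 36/13.

β = 2.7692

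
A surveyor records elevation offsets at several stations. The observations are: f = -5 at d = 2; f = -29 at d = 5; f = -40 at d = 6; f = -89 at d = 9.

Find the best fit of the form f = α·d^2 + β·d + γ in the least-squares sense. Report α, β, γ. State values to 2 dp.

Entries of MᵀM: Σd^2·d^2 = 8498, Σd^2·d = 1078, Σd^2 = 146, Σd·d = 146, Σd = 22, Σ1 = 4.
Right-hand side: Σd^2·f = -9394, Σd·f = -1196, Σf = -163.
Solving the 3×3 system (Gaussian elimination) gives α = -25/24, β = -313/600, γ = 7/50.

α = -1.04, β = -0.52, γ = 0.14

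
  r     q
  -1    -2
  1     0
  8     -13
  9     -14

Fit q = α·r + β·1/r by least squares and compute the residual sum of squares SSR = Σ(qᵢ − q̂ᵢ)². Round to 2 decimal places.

With design matrix A, AᵀA = [[147, 4]; [4, 10513/5184]] and Aᵀq = [-228, -85/72]ᵀ.
Eliminating β: (10513/5184)·(row 1) − 4·(row 2) gives (487489/1728)·α = (10513/5184)·(-228) − 4·(-85/72) = -197707/432, so α = -790828/487489.
Then β = ((-85/72) − 4·(-790828/487489))/(10513/5184) = 1276056/487489.
Residuals: -489750/487489, -485228/487489, -170240/487489, 150822/487489; SSR = 1081112/487489.

SSR = 2.22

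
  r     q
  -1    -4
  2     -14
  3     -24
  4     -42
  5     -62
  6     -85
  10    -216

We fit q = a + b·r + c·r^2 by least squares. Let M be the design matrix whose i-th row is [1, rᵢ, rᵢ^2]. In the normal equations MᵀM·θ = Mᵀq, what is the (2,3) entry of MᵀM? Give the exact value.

Row 2 ↔ basis r, column 3 ↔ basis r^2, so (MᵀM)_{2,3} = Σᵢ (r)·(r^2) = (-1)·(1) + (2)·(4) + (3)·(9) + (4)·(16) + (5)·(25) + (6)·(36) + (10)·(100) = 1439.

1439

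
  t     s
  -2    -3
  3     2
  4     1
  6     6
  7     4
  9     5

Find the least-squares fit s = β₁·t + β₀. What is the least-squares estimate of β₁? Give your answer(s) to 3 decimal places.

β₁ = 0.782

MᵀM·[β₁, β₀]ᵀ = Mᵀs reads: 195·β₁ + 27·β₀ = 125;  27·β₁ + 6·β₀ = 15.
(Σt·t = 195, Σt = 27, Σ1 = 6, Σt·s = 125, Σs = 15.)
Eliminating β₀: 6·(row 1) − 27·(row 2) gives 441·β₁ = 6·125 − 27·15 = 345, so β₁ = 115/147.
Then β₀ = (15 − 27·(115/147))/6 = -50/49.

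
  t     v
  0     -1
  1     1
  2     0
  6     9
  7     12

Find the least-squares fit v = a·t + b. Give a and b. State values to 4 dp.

Entries of AᵀA: Σt·t = 90, Σt = 16, Σ1 = 5.
Moment sums: Σt·v = 139, Σv = 21.
det = 90·5 − 16² = 194.
a = (139·5 − 16·21)/194 = 359/194; b = (90·21 − 16·139)/194 = -167/97.

a = 1.8505, b = -1.7216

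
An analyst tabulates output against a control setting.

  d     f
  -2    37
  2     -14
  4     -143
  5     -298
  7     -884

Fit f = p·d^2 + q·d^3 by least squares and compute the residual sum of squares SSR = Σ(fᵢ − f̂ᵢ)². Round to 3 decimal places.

Sums needed: Σd^2·d^2 = 3314, Σd^2·d^3 = 20956, Σd^3·d^3 = 137498.
For Aᵀf: Σd^2·f = -52962, Σd^3·f = -350022.
AᵀA·[p, q]ᵀ = Aᵀf becomes [[3314, 20956]; [20956, 137498]]·[p, q]ᵀ = [-52962, -350022]ᵀ.
Determinant 3314·137498 − 20956² = 16514436.
p = ((-52962)·137498 − 20956·(-350022))/16514436 = 4407663/1376203; q = (3314·(-350022) − 20956·(-52962))/16514436 = -4175103/1376203.
Residuals: -111965/1376203, -3496670/1376203, -113045/1376203, 1587806/1376203, -478610/1376203; SSR = 10901162/1376203.

SSR = 7.921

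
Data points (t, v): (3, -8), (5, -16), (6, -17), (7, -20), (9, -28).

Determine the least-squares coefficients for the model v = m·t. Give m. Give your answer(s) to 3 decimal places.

m = -2.990

With design matrix A, AᵀA = [[200]] and Aᵀv = [-598]ᵀ.
Hence m = -598 / 200 ≈ -2.99.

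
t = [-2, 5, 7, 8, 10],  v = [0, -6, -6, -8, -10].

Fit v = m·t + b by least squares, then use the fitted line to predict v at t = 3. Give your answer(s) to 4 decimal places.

Setting ∂/∂m … = 0 gives: 242·m + 28·b = -236;  28·m + 5·b = -30.
(Σt·t = 242, Σt = 28, Σ1 = 5, Σt·v = -236, Σv = -30.)
Eliminating b: 5·(row 1) − 28·(row 2) gives 426·m = 5·(-236) − 28·(-30) = -340, so m = -170/213.
Then b = ((-30) − 28·(-170/213))/5 = -326/213.
At t = 3: v̂ = (-170/213)·(3) + (-326/213)·(1) = -836/213.

v̂ = -3.9249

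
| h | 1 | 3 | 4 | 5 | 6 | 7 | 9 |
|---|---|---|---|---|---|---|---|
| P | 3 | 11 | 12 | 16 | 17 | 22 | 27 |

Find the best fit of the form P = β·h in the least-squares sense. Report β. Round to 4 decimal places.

Forming XᵀX = [[217]] and XᵀP = [663]ᵀ gives XᵀX·[β]ᵀ = XᵀP.
Hence β = 663 / 217 ≈ 3.0553.

β = 3.0553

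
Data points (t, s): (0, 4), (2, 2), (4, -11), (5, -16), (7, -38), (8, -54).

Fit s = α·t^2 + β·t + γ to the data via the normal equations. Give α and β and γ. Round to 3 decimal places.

The normal equations are: 7394·α + 1052·β + 158·γ = -5886;  1052·α + 158·β + 26·γ = -818;  158·α + 26·β + 6·γ = -113.
Row-reducing yields α = -16991/17466, β = 11177/17466, γ = 23351/5822.

α = -0.973, β = 0.640, γ = 4.011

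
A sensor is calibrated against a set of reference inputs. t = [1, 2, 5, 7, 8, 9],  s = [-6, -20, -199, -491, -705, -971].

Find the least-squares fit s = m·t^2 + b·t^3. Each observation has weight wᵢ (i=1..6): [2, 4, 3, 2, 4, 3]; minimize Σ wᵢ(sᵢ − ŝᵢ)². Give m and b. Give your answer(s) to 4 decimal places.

m = -3.0307, b = -0.9964

Entries of AᵀWA: Σwᵢ·t^2·t^2 = 42810, Σwᵢ·t^2·t^3 = 351338, Σwᵢ·t^3·t^3 = 2925330.
Moment sums: Σwᵢ·t^2·s = -479808, Σwᵢ·t^3·s = -3979520.
So AᵀWA·[m, b]ᵀ = AᵀWs: [[42810, 351338]; [351338, 2925330]]·[m, b]ᵀ = [-479808, -3979520]ᵀ.
Δ = 42810·2925330 − 351338² = 1794987056.
m = ((-479808)·2925330 − 351338·(-3979520))/1794987056 = -340008680/112186691; b = (42810·(-3979520) − 351338·(-479808))/1794987056 = -111779256/112186691.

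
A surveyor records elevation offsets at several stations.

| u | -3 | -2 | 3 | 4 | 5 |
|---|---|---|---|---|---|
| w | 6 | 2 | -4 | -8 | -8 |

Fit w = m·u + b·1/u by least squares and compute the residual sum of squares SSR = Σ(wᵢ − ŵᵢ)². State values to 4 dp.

Entries of XᵀX: Σu·u = 63, Σu·1/u = 5, Σ1/u·1/u = 2069/3600.
For Xᵀw: Σu·w = -106, Σ1/u·w = -119/15.
XᵀX·[m, b]ᵀ = Xᵀw becomes [[63, 5]; [5, 2069/3600]]·[m, b]ᵀ = [-106, -119/15]ᵀ.
Eliminating b: (2069/3600)·(row 1) − 5·(row 2) gives (4483/400)·m = (2069/3600)·(-106) − 5·(-119/15) = -38257/1800, so m = -76514/40347.
Then b = ((-119/15) − 5·(-76514/40347))/(2069/3600) = 12080/4483.
Residuals: 5420/4483, -17974/40347, 3546/4483, -43900/40347, 38050/40347; SSR = 175876/40347.

SSR = 4.3591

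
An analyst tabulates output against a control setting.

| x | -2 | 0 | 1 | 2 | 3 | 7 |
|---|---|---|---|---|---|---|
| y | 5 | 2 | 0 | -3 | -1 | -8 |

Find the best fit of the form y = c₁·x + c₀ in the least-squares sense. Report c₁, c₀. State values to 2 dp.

c₁ = -1.41, c₀ = 1.74

Compute the Gram sums: Σx·x = 67, Σx = 11, Σ1 = 6.
For Mᵀy: Σx·y = -75, Σy = -5.
Normal equations: [[67, 11]; [11, 6]]·[c₁, c₀]ᵀ = [-75, -5]ᵀ.
det = 67·6 − 11² = 281.
c₁ = ((-75)·6 − 11·(-5))/281 = -395/281; c₀ = (67·(-5) − 11·(-75))/281 = 490/281.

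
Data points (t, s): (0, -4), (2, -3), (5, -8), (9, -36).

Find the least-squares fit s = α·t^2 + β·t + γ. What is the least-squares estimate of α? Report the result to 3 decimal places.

Forming MᵀM = [[7202, 862, 110]; [862, 110, 16]; [110, 16, 4]] and Mᵀs = [-3128, -370, -51]ᵀ gives MᵀM·[α, β, γ]ᵀ = Mᵀs.
Inverting the 3×3 Gram matrix, [α, β, γ]ᵀ = [-3107/4686, 11593/4686, -3446/781]ᵀ.

α = -0.663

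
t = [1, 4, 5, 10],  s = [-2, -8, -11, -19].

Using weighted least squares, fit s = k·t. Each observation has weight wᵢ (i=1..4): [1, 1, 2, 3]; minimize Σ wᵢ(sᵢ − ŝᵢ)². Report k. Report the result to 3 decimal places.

MᵀWM·[k]ᵀ = MᵀWs reads: 367·k = -714.
(Σwᵢ·t·t = 367, Σwᵢ·t·s = -714.)
k = (-714)/367 = -1.9455.

k = -1.946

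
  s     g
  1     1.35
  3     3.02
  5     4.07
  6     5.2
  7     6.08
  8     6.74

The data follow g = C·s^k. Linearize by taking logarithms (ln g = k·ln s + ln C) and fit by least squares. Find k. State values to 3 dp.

k = 0.765

Taking logs, ln g = k·ln s + ln C, so regress ln g on ln s.
Over the data: Σln s = 8.5252, Σ(ln s)² = 15.1183, Σln g = 8.1707, Σln s·ln g = 13.9074.
Normal system: [[15.1183, 8.5252]; [8.5252, 6]]·[k, ln C]ᵀ = [13.9074, 8.1707]ᵀ.
Δ = 15.1183·6 − (8.5252)² = 18.0313; k = (13.9074·6 − 8.5252·8.1707)/18.0313 = 0.76465, ln C = (15.1183·8.1707 − 8.5252·13.9074)/18.0313 = 0.27533.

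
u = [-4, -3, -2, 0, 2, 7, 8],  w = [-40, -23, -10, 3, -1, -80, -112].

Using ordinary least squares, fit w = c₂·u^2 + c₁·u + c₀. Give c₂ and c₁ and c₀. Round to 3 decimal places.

c₂ = -2.082, c₁ = 2.445, c₀ = 3.050

The normal equations are: 6866·c₂ + 764·c₁ + 146·c₀ = -11979;  764·c₂ + 146·c₁ + 8·c₀ = -1209;  146·c₂ + 8·c₁ + 7·c₀ = -263.
Inverting the 3×3 Gram matrix, [c₂, c₁, c₀]ᵀ = [-57705/27722, 67769/27722, 42278/13861]ᵀ.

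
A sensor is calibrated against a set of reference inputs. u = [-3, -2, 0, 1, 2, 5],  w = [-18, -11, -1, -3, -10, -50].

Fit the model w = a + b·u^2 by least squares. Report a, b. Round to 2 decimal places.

a = -1.65, b = -1.93

XᵀX·[a, b]ᵀ = Xᵀw reads: 6·a + 43·b = -93;  43·a + 739·b = -1499.
(Σ1 = 6, Σu^2 = 43, Σu^2·u^2 = 739, Σw = -93, Σu^2·w = -1499.)
Eliminating b: 739·(row 1) − 43·(row 2) gives 2585·a = 739·(-93) − 43·(-1499) = -4270, so a = -854/517.
Then b = ((-1499) − 43·(-854/517))/739 = -999/517.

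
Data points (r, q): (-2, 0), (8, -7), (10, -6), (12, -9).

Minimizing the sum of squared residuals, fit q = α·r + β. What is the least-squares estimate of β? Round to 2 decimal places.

β = -1.28

Compute the Gram sums: Σr·r = 312, Σr = 28, Σ1 = 4.
Moment sums: Σr·q = -224, Σq = -22.
AᵀA·[α, β]ᵀ = Aᵀq becomes [[312, 28]; [28, 4]]·[α, β]ᵀ = [-224, -22]ᵀ.
det = 312·4 − 28² = 464.
α = ((-224)·4 − 28·(-22))/464 = -35/58; β = (312·(-22) − 28·(-224))/464 = -37/29.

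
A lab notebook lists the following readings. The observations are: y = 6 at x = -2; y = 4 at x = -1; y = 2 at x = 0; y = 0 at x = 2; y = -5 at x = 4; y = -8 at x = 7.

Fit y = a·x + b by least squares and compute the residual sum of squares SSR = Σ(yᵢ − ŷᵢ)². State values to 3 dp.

SSR = 2.506

Sums needed: Σx·x = 74, Σx = 10, Σ1 = 6.
Right-hand side: Σx·y = -92, Σy = -1.
Δ = 74·6 − 10² = 344.
a = ((-92)·6 − 10·(-1))/344 = -271/172; b = (74·(-1) − 10·(-92))/344 = 423/172.
Residuals: 67/172, -3/86, -79/172, 119/172, -199/172, 49/86; SSR = 431/172.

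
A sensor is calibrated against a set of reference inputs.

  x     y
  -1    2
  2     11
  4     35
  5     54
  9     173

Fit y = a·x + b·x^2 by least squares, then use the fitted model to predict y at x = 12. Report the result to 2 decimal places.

ŷ = 305.11

Sums needed: Σx·x = 127, Σx·x^2 = 925, Σx^2·x^2 = 7459.
Moment sums: Σx·y = 1987, Σx^2·y = 15969.
Normal equations: [[127, 925]; [925, 7459]]·[a, b]ᵀ = [1987, 15969]ᵀ.
det = 127·7459 − 925² = 91668.
a = (1987·7459 − 925·15969)/91668 = 12427/22917; b = (127·15969 − 925·1987)/91668 = 47522/22917.
At x = 12: ŷ = (12427/22917)·(12) + (47522/22917)·(144) = 2330764/7639.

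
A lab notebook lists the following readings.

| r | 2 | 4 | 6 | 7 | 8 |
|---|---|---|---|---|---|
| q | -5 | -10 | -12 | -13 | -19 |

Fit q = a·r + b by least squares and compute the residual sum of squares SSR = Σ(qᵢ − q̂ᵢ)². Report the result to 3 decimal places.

Entries of XᵀX: Σr·r = 169, Σr = 27, Σ1 = 5.
Moment sums: Σr·q = -365, Σq = -59.
XᵀX·[a, b]ᵀ = Xᵀq becomes [[169, 27]; [27, 5]]·[a, b]ᵀ = [-365, -59]ᵀ.
Δ = 169·5 − 27² = 116.
a = ((-365)·5 − 27·(-59))/116 = -2; b = (169·(-59) − 27·(-365))/116 = -1.
Residuals: 0, -1, 1, 2, -2; SSR = 10.

SSR = 10.000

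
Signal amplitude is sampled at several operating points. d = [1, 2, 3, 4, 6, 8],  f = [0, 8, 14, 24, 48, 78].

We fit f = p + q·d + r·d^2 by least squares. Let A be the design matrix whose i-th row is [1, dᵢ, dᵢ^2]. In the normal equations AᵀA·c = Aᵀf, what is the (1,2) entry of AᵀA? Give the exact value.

24

Row 1 ↔ basis 1, column 2 ↔ basis d, so (AᵀA)_{1,2} = Σᵢ d = (1)·(1) + (1)·(2) + (1)·(3) + (1)·(4) + (1)·(6) + (1)·(8) = 24.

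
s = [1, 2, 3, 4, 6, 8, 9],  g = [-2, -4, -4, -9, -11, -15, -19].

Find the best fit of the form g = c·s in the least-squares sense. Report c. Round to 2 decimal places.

The normal system MᵀM·[c]ᵀ = Mᵀg is [[211]]·[c]ᵀ = [-415]ᵀ.
c = (-415)/211 = -1.96682.

c = -1.97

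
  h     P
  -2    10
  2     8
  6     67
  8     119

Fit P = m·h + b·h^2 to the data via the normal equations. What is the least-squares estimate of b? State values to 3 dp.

b = 1.935

Compute the Gram sums: Σh·h = 108, Σh·h^2 = 728, Σh^2·h^2 = 5424.
And Σh·P = 1350, Σh^2·P = 10100.
XᵀX·[m, b]ᵀ = XᵀP becomes [[108, 728]; [728, 5424]]·[m, b]ᵀ = [1350, 10100]ᵀ.
Eliminating b: 5424·(row 1) − 728·(row 2) gives 55808·m = 5424·1350 − 728·10100 = -30400, so m = -475/872.
Then b = (10100 − 728·(-475/872))/5424 = 3375/1744.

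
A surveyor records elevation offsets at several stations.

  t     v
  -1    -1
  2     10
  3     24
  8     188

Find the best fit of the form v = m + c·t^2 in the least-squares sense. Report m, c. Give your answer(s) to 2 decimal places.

Forming AᵀA = [[4, 78]; [78, 4194]] and Aᵀv = [221, 12287]ᵀ gives AᵀA·[m, c]ᵀ = Aᵀv.
Determinant 4·4194 − 78² = 10692.
m = (221·4194 − 78·12287)/10692 = -2626/891; c = (4·12287 − 78·221)/10692 = 15955/5346.

m = -2.95, c = 2.98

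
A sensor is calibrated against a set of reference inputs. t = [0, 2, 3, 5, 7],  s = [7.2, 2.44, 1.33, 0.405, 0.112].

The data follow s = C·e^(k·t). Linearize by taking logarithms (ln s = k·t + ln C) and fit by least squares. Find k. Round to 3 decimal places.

k = -0.596

With ln sᵢ as the transformed response and tᵢ as the regressor:
Σt = 17.0000, Σ(t)² = 87.0000, Σln s = 0.0581, Σt·ln s = -17.2046.
Equations: 87.0000·k + 17.0000·ln C = -17.2046;  17.0000·k + 5·ln C = 0.0581.
Δ = 87.0000·5 − (17.0000)² = 146.0000; k = (-17.2046·5 − 17.0000·0.0581)/146.0000 = -0.59597, ln C = (87.0000·0.0581 − 17.0000·-17.2046)/146.0000 = 2.03792.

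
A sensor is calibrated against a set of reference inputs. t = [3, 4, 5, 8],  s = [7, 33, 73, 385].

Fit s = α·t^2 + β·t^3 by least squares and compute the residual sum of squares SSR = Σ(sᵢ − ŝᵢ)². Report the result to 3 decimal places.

Setting ∂/∂α … = 0 gives: 5058·α + 37160·β = 27056;  37160·α + 282594·β = 208546.
Eliminating β: 282594·(row 1) − 37160·(row 2) gives 48494852·α = 282594·27056 − 37160·208546 = -103706096, so α = -25926524/12123713.
Then β = (208546 − 37160·(-25926524/12123713))/282594 = 12356177/12123713.
Residuals: -15412072/12123713, 24111585/12123713, -11327976/12123713, 80631/1731959; SSR = 78156098/12123713.

SSR = 6.447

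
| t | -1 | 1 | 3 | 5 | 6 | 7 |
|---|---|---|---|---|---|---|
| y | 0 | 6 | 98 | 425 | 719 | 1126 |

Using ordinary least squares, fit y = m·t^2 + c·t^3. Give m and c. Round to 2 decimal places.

m = 1.98, c = 3.00

From the data, Σt^2·t^2 = 4405, Σt^2·t^3 = 27951, Σt^3·t^3 = 180661.
Right-hand side: Σt^2·y = 92571, Σt^3·y = 597299.
Normal equations: [[4405, 27951]; [27951, 180661]]·[m, c]ᵀ = [92571, 597299]ᵀ.
Δ = 4405·180661 − 27951² = 14553304.
m = (92571·180661 − 27951·597299)/14553304 = 14432541/7276652; c = (4405·597299 − 27951·92571)/14553304 = 21825037/7276652.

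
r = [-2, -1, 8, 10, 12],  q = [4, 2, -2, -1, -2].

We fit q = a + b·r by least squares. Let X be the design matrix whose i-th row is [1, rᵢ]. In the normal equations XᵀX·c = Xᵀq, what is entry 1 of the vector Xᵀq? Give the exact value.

Entry 1 ↔ basis 1, so (Xᵀq)_{1} = Σᵢ qᵢ = (1)·(4) + (1)·(2) + (1)·(-2) + (1)·(-1) + (1)·(-2) = 1.

1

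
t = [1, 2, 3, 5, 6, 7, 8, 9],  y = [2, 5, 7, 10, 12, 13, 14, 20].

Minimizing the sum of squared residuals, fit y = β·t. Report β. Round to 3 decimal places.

β = 2.000

From the data, Σt·t = 269.
And Σt·y = 538.
MᵀM·[β]ᵀ = Mᵀy becomes [[269]]·[β]ᵀ = [538]ᵀ.
Hence β = 538 / 269 ≈ 2.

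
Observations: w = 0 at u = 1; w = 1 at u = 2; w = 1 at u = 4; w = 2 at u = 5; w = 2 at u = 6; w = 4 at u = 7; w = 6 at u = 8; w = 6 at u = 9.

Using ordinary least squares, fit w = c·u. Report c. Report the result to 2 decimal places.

The normal system XᵀX·[c]ᵀ = Xᵀw is [[276]]·[c]ᵀ = [158]ᵀ.
c = 158/276 = 0.572464.

c = 0.57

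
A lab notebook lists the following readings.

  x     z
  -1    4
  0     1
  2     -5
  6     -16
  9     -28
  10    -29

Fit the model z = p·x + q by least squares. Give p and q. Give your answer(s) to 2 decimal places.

p = -3.07, q = 1.14

Compute the Gram sums: Σx·x = 222, Σx = 26, Σ1 = 6.
For Mᵀz: Σx·z = -652, Σz = -73.
Normal equations: [[222, 26]; [26, 6]]·[p, q]ᵀ = [-652, -73]ᵀ.
det = 222·6 − 26² = 656.
p = ((-652)·6 − 26·(-73))/656 = -1007/328; q = (222·(-73) − 26·(-652))/656 = 373/328.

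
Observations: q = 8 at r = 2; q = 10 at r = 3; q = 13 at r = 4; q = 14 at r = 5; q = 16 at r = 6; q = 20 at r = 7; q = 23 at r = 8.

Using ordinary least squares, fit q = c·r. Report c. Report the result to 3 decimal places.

XᵀX·[c]ᵀ = Xᵀq reads: 203·c = 588.
(Σr·r = 203, Σr·q = 588.)
c = 588/203 = 2.89655.

c = 2.897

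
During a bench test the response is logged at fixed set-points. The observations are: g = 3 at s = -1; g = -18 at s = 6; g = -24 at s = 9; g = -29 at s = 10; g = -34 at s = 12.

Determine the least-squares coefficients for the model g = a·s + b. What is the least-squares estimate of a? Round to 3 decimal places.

With design matrix A, AᵀA = [[362, 36]; [36, 5]] and Aᵀg = [-1025, -102]ᵀ.
Δ = 362·5 − 36² = 514.
a = ((-1025)·5 − 36·(-102))/514 = -1453/514; b = (362·(-102) − 36·(-1025))/514 = -12/257.

a = -2.827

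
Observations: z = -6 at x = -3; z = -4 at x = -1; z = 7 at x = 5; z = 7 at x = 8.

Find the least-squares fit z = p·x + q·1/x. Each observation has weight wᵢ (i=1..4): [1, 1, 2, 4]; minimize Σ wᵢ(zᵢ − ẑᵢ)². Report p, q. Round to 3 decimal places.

With design matrix A, AᵀWA = [[316, 8]; [8, 4513/3600]] and AᵀWz = [316, 123/10]ᵀ.
Determinant 316·(4513/3600) − 8² = 298927/900.
p = (316·(4513/3600) − 8·(123/10))/(298927/900) = 267967/298927; q = (316·(123/10) − 8·316)/(298927/900) = 1222920/298927.

p = 0.896, q = 4.091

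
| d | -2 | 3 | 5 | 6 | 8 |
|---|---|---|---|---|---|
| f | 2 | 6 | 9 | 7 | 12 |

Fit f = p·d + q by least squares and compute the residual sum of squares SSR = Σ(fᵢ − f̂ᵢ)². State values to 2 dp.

Normal-equation sums: Σd·d = 138, Σd = 20, Σ1 = 5.
For Mᵀf: Σd·f = 197, Σf = 36.
Normal equations: [[138, 20]; [20, 5]]·[p, q]ᵀ = [197, 36]ᵀ.
Determinant 138·5 − 20² = 290.
p = (197·5 − 20·36)/290 = 53/58; q = (138·36 − 20·197)/290 = 514/145.
Residuals: 41/145, -83/290, 257/290, -294/145, 166/145; SSR = 1847/290.

SSR = 6.37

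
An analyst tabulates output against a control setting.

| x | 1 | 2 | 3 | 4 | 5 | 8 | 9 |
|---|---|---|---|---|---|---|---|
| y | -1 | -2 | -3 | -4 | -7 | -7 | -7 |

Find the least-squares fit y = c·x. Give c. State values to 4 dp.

The normal equations are: 200·c = -184.
Hence c = -184 / 200 ≈ -0.92.

c = -0.9200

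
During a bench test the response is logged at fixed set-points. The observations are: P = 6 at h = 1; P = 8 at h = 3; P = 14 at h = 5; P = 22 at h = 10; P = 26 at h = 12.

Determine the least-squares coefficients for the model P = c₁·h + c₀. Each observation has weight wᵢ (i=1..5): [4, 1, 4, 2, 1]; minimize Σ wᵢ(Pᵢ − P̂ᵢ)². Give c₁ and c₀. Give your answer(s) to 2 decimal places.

Setting ∂/∂c₁ … = 0 gives: 457·c₁ + 59·c₀ = 1080;  59·c₁ + 12·c₀ = 158.
det = 457·12 − 59² = 2003.
c₁ = (1080·12 − 59·158)/2003 = 3638/2003; c₀ = (457·158 − 59·1080)/2003 = 8486/2003.

c₁ = 1.82, c₀ = 4.24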